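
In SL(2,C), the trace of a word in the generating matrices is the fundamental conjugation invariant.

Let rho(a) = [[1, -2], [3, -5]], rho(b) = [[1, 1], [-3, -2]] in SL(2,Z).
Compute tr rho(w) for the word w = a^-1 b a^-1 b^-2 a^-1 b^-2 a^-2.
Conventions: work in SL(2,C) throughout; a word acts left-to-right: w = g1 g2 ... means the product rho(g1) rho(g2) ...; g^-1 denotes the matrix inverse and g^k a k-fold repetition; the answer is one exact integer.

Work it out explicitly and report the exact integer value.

rho(a^-1) = [[-5, 2], [-3, 1]]
... * rho(b) = [[1, 1], [-3, -2]]  ->  [[-11, -9], [-6, -5]]
... * rho(a^-1) = [[-5, 2], [-3, 1]]  ->  [[82, -31], [45, -17]]
... * rho(b^-1) = [[-2, -1], [3, 1]]  ->  [[-257, -113], [-141, -62]]
... * rho(b^-1) = [[-2, -1], [3, 1]]  ->  [[175, 144], [96, 79]]
... * rho(a^-1) = [[-5, 2], [-3, 1]]  ->  [[-1307, 494], [-717, 271]]
... * rho(b^-1) = [[-2, -1], [3, 1]]  ->  [[4096, 1801], [2247, 988]]
... * rho(b^-1) = [[-2, -1], [3, 1]]  ->  [[-2789, -2295], [-1530, -1259]]
... * rho(a^-1) = [[-5, 2], [-3, 1]]  ->  [[20830, -7873], [11427, -4319]]
... * rho(a^-1) = [[-5, 2], [-3, 1]]  ->  [[-80531, 33787], [-44178, 18535]]
tr = -80531 + 18535 = -61996

-61996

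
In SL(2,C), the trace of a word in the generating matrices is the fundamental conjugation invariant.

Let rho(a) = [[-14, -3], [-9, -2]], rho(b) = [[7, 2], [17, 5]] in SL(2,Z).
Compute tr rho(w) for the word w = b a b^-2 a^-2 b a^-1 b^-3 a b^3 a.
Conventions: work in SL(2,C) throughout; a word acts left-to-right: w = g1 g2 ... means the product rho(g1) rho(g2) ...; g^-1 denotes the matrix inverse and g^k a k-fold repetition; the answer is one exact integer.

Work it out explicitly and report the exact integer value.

3913591880911295

rho(b) = [[7, 2], [17, 5]]
... * rho(a) = [[-14, -3], [-9, -2]]  ->  [[-116, -25], [-283, -61]]
... * rho(b^-1) = [[5, -2], [-17, 7]]  ->  [[-155, 57], [-378, 139]]
... * rho(b^-1) = [[5, -2], [-17, 7]]  ->  [[-1744, 709], [-4253, 1729]]
... * rho(a^-1) = [[-2, 3], [9, -14]]  ->  [[9869, -15158], [24067, -36965]]
... * rho(a^-1) = [[-2, 3], [9, -14]]  ->  [[-156160, 241819], [-380819, 589711]]
... * rho(b) = [[7, 2], [17, 5]]  ->  [[3017803, 896775], [7359354, 2186917]]
... * rho(a^-1) = [[-2, 3], [9, -14]]  ->  [[2035369, -3501441], [4963545, -8538776]]
... * rho(b^-1) = [[5, -2], [-17, 7]]  ->  [[69701342, -28580825], [169976917, -69698522]]
... * rho(b^-1) = [[5, -2], [-17, 7]]  ->  [[834380735, -339468459], [2034759459, -827843488]]
... * rho(b^-1) = [[5, -2], [-17, 7]]  ->  [[9942867478, -4045040683], [24247136591, -9864423334]]
... * rho(a) = [[-14, -3], [-9, -2]]  ->  [[-102794778545, -21738521068], [-250680102268, -53012563105]]
... * rho(b) = [[7, 2], [17, 5]]  ->  [[-1089118307971, -314282162430], [-2655974288661, -766423020061]]
... * rho(b) = [[7, 2], [17, 5]]  ->  [[-12966624917107, -3749647428092], [-31621011361664, -9144063677627]]
... * rho(b) = [[7, 2], [17, 5]]  ->  [[-154510380697313, -44681486974674], [-376796162051307, -108962341111463]]
... * rho(a) = [[-14, -3], [-9, -2]]  ->  [[2565278712534448, 552894116041287], [6255807338721465, 1348313168376847]]
tr = 2565278712534448 + 1348313168376847 = 3913591880911295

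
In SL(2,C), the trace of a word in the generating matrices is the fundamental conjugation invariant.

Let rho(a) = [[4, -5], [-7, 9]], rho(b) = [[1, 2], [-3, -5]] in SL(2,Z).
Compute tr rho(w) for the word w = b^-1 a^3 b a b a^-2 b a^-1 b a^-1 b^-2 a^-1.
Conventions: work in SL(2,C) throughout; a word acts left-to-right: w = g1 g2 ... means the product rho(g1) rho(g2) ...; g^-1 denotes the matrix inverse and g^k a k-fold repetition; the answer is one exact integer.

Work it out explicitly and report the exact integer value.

536156278776

rho(b^-1) = [[-5, -2], [3, 1]]
... * rho(a) = [[4, -5], [-7, 9]]  ->  [[-6, 7], [5, -6]]
... * rho(a) = [[4, -5], [-7, 9]]  ->  [[-73, 93], [62, -79]]
... * rho(a) = [[4, -5], [-7, 9]]  ->  [[-943, 1202], [801, -1021]]
... * rho(b) = [[1, 2], [-3, -5]]  ->  [[-4549, -7896], [3864, 6707]]
... * rho(a) = [[4, -5], [-7, 9]]  ->  [[37076, -48319], [-31493, 41043]]
... * rho(b) = [[1, 2], [-3, -5]]  ->  [[182033, 315747], [-154622, -268201]]
... * rho(a^-1) = [[9, 5], [7, 4]]  ->  [[3848526, 2173153], [-3269005, -1845914]]
... * rho(a^-1) = [[9, 5], [7, 4]]  ->  [[49848805, 27935242], [-42342443, -23728681]]
... * rho(b) = [[1, 2], [-3, -5]]  ->  [[-33956921, -39978600], [28843600, 33958519]]
... * rho(a^-1) = [[9, 5], [7, 4]]  ->  [[-585462489, -329699005], [497302033, 280052076]]
... * rho(b) = [[1, 2], [-3, -5]]  ->  [[403634526, 477570047], [-342854195, -405656314]]
... * rho(a^-1) = [[9, 5], [7, 4]]  ->  [[6975701063, 3928452818], [-5925281953, -3336896231]]
... * rho(b^-1) = [[-5, -2], [3, 1]]  ->  [[-23093146861, -10022949308], [19615721072, 8513667675]]
... * rho(b^-1) = [[-5, -2], [3, 1]]  ->  [[85396886381, 36163344414], [-72537602335, -30717774469]]
... * rho(a^-1) = [[9, 5], [7, 4]]  ->  [[1021715388327, 571637809561], [-867862842298, -485559109551]]
tr = 1021715388327 + -485559109551 = 536156278776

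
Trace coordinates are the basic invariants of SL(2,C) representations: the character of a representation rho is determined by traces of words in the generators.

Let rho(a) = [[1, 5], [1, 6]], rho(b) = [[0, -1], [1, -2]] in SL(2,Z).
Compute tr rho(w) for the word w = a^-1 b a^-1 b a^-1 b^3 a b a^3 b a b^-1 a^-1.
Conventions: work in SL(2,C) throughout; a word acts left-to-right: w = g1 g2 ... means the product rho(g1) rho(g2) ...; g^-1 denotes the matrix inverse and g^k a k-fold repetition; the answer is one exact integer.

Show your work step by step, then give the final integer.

2113153

rho(a^-1) = [[6, -5], [-1, 1]]
... * rho(b) = [[0, -1], [1, -2]]  ->  [[-5, 4], [1, -1]]
... * rho(a^-1) = [[6, -5], [-1, 1]]  ->  [[-34, 29], [7, -6]]
... * rho(b) = [[0, -1], [1, -2]]  ->  [[29, -24], [-6, 5]]
... * rho(a^-1) = [[6, -5], [-1, 1]]  ->  [[198, -169], [-41, 35]]
... * rho(b) = [[0, -1], [1, -2]]  ->  [[-169, 140], [35, -29]]
... * rho(b) = [[0, -1], [1, -2]]  ->  [[140, -111], [-29, 23]]
... * rho(b) = [[0, -1], [1, -2]]  ->  [[-111, 82], [23, -17]]
... * rho(a) = [[1, 5], [1, 6]]  ->  [[-29, -63], [6, 13]]
... * rho(b) = [[0, -1], [1, -2]]  ->  [[-63, 155], [13, -32]]
... * rho(a) = [[1, 5], [1, 6]]  ->  [[92, 615], [-19, -127]]
... * rho(a) = [[1, 5], [1, 6]]  ->  [[707, 4150], [-146, -857]]
... * rho(a) = [[1, 5], [1, 6]]  ->  [[4857, 28435], [-1003, -5872]]
... * rho(b) = [[0, -1], [1, -2]]  ->  [[28435, -61727], [-5872, 12747]]
... * rho(a) = [[1, 5], [1, 6]]  ->  [[-33292, -228187], [6875, 47122]]
... * rho(b^-1) = [[-2, 1], [-1, 0]]  ->  [[294771, -33292], [-60872, 6875]]
... * rho(a^-1) = [[6, -5], [-1, 1]]  ->  [[1801918, -1507147], [-372107, 311235]]
tr = 1801918 + 311235 = 2113153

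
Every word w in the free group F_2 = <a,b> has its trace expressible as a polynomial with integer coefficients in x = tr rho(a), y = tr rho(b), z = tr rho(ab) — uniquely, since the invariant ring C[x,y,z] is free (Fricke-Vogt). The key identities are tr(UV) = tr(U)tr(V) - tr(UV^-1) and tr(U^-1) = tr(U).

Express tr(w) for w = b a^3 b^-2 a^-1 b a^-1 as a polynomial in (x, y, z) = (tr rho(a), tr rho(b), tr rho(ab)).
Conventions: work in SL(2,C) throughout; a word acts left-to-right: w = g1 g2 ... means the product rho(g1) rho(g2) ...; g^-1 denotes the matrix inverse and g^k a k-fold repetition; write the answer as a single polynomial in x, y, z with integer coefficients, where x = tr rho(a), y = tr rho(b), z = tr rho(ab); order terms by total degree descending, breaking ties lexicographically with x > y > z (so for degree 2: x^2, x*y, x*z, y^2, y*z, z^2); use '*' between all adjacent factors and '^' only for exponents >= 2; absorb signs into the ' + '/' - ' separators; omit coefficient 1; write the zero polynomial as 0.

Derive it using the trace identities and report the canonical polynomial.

-x^4*y^3*z + x^5*y^2 + x^3*y^4 + 2*x^3*y^2*z^2 - x^4*y*z - x^2*y*z^3 - 5*x^3*y^2 - x*y^4 - 2*x*y^2*z^2 + 4*x^2*y*z + y^3*z + y*z^3 + x^3 + 5*x*y^2 + x*z^2 - 4*y*z - 3*x

trace(b a^2) = trace(a)*trace(b a) - trace(b)  (reduce the a square) = x*z - y
trace(a^2 b a) = trace(a)*trace(b a^2) - trace(b a)  (reduce the a square) = x^2*z - x*y - z
trace(a^4 b) = trace(a)*trace(a^2 b a) - trace(a^2 b)  (reduce the a square) = x^3*z - x^2*y - 2*x*z + y
trace(a^2) = trace(a)*trace(a) - trace(1)  (reduce the a square) = x^2 - 2
trace(a^3) = trace(a)*trace(a^2) - trace(a)  (reduce the a square) = x^3 - 3*x
trace(a^4) = trace(a)*trace(a^3) - trace(a^2)  (reduce the a square) = x^4 - 4*x^2 + 2
trace(b a^4 b) = trace(b)*trace(a^4 b) - trace(a^4)  (reduce the b square) = x^3*y*z - x^4 - x^2*y^2 - 2*x*y*z + 4*x^2 + y^2 - 2
trace(b a b a) = trace(b a)*trace(b a) - trace(1)  (split on b) = z^2 - 2
trace(b a b) = trace(b)*trace(a b) - trace(a)  (reduce the b square) = y*z - x
trace(b a b a^2) = trace(a)*trace(b a b a) - trace(b a b)  (reduce the a square) = x*z^2 - y*z - x
trace(b a b a^3) = trace(a)*trace(b a b a^2) - trace(b a b a)  (reduce the a square) = x^2*z^2 - x*y*z - x^2 - z^2 + 2
trace(b a^4 b a) = trace(a)*trace(b a b a^3) - trace(b a b a^2)  (reduce the a square) = x^3*z^2 - x^2*y*z - x^3 - 2*x*z^2 + y*z + 3*x
trace(a b a^-1 b a^3) = trace(b a^4 b)*trace(a) - trace(b a^4 b a)  (eliminate a^-1) = x^4*y*z - x^5 - x^3*y^2 - x^3*z^2 - x^2*y*z + 5*x^3 + x*y^2 + 2*x*z^2 - y*z - 5*x
trace(b a b^2 a^2) = trace(b)*trace(a^2 b a b) - trace(a^2 b a)  (reduce the b square) = x*y*z^2 - x^2*z - y^2*z + z
trace(b a b^2 a) = trace(b)*trace(a b a b) - trace(a b a)  (reduce the b square) = y*z^2 - x*z - y
trace(b a^3 b a b) = trace(a)*trace(b a b^2 a^2) - trace(b a b^2 a)  (reduce the a square) = x^2*y*z^2 - x^3*z - x*y^2*z - y*z^2 + 2*x*z + y
trace(b a b a b a) = trace(b a)*trace(b a b a) - trace(b^-1 a^-1)  (split on b) = z^3 - 3*z
trace(b a b a b a^2) = trace(a)*trace(b a b a b a) - trace(b a b a b)  (reduce the a square) = x*z^3 - y*z^2 - 2*x*z + y
trace(b a^3 b a b a) = trace(a)*trace(b a b a b a^2) - trace(b a b a b a)  (reduce the a square) = x^2*z^3 - x*y*z^2 - 2*x^2*z - z^3 + x*y + 3*z
trace(a b a^-1 b a^3 b) = trace(b a^3 b a b)*trace(a) - trace(b a^3 b a b a)  (eliminate a^-1) = x^3*y*z^2 - x^4*z - x^2*y^2*z - x^2*z^3 + 4*x^2*z + z^3 - 3*z
trace(b a^-1 b a^3 b^-1 a) = trace(a b a^-1 b a^3)*trace(b) - trace(a b a^-1 b a^3 b)  (eliminate b^-1) = x^4*y^2*z - x^5*y - x^3*y^3 - 2*x^3*y*z^2 + x^4*z + x^2*z^3 + 5*x^3*y + x*y^3 + 2*x*y*z^2 - 4*x^2*z - y^2*z - z^3 - 5*x*y + 3*z
trace(a^-1 b a^-1 b a^3 b^-1) = trace(b a^-1 b a^3 b^-1)*trace(a) - trace(b a^-1 b a^3 b^-1 a)  (eliminate a^-1) = -x^4*y^2*z + x^5*y + x^3*y^3 + 2*x^3*y*z^2 - x^4*z - x^2*z^3 - 5*x^3*y - x*y^3 - 2*x*y*z^2 + 5*x^2*z + y^2*z + z^3 + 4*x*y - 3*z
trace(b a^2 b) = trace(b)*trace(a^2 b) - trace(a^2)  (reduce the b square) = x*y*z - x^2 - y^2 + 2
trace(b a^-1 b a^2) = trace(b a^2 b)*trace(a) - trace(b a^2 b a)  (eliminate a^-1) = x^2*y*z - x^3 - x*y^2 - x*z^2 + y*z + 3*x
trace(b a^3 b^-2 a^-1 b a^-1) = trace(a^-1 b a^-1 b a^3 b^-1)*trace(b) - trace(a^-1 b a^-1 b a^3)  (eliminate b^-1) = -x^4*y^3*z + x^5*y^2 + x^3*y^4 + 2*x^3*y^2*z^2 - x^4*y*z - x^2*y*z^3 - 5*x^3*y^2 - x*y^4 - 2*x*y^2*z^2 + 4*x^2*y*z + y^3*z + y*z^3 + x^3 + 5*x*y^2 + x*z^2 - 4*y*z - 3*x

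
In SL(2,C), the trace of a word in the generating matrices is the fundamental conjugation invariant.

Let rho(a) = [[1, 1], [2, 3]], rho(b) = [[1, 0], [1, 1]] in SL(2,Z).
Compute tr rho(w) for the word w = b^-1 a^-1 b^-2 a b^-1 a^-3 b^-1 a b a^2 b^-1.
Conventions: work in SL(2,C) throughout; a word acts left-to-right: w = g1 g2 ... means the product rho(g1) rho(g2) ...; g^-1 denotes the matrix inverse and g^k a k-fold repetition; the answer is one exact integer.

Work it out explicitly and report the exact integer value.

rho(b^-1) = [[1, 0], [-1, 1]]
... * rho(a^-1) = [[3, -1], [-2, 1]]  ->  [[3, -1], [-5, 2]]
... * rho(b^-1) = [[1, 0], [-1, 1]]  ->  [[4, -1], [-7, 2]]
... * rho(b^-1) = [[1, 0], [-1, 1]]  ->  [[5, -1], [-9, 2]]
... * rho(a) = [[1, 1], [2, 3]]  ->  [[3, 2], [-5, -3]]
... * rho(b^-1) = [[1, 0], [-1, 1]]  ->  [[1, 2], [-2, -3]]
... * rho(a^-1) = [[3, -1], [-2, 1]]  ->  [[-1, 1], [0, -1]]
... * rho(a^-1) = [[3, -1], [-2, 1]]  ->  [[-5, 2], [2, -1]]
... * rho(a^-1) = [[3, -1], [-2, 1]]  ->  [[-19, 7], [8, -3]]
... * rho(b^-1) = [[1, 0], [-1, 1]]  ->  [[-26, 7], [11, -3]]
... * rho(a) = [[1, 1], [2, 3]]  ->  [[-12, -5], [5, 2]]
... * rho(b) = [[1, 0], [1, 1]]  ->  [[-17, -5], [7, 2]]
... * rho(a) = [[1, 1], [2, 3]]  ->  [[-27, -32], [11, 13]]
... * rho(a) = [[1, 1], [2, 3]]  ->  [[-91, -123], [37, 50]]
... * rho(b^-1) = [[1, 0], [-1, 1]]  ->  [[32, -123], [-13, 50]]
tr = 32 + 50 = 82

82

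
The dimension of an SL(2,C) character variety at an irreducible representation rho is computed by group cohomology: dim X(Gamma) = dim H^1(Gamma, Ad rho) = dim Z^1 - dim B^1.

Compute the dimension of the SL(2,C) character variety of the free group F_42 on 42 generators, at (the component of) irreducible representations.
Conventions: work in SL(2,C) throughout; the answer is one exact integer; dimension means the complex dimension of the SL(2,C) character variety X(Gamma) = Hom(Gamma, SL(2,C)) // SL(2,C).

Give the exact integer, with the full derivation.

123

The free group F_42: 42 generators, no relators.
A cocycle picks one sl_2 vector per generator freely, giving dim Z^1 = 3*42 = 126.
At an irreducible rho the centralizer of the image in sl_2 is 0, so the coboundary map sl_2 -> Z^1 is injective: dim B^1 = 3.
dim X = dim H^1 = dim Z^1 - dim B^1 = 126 - 3 = 123.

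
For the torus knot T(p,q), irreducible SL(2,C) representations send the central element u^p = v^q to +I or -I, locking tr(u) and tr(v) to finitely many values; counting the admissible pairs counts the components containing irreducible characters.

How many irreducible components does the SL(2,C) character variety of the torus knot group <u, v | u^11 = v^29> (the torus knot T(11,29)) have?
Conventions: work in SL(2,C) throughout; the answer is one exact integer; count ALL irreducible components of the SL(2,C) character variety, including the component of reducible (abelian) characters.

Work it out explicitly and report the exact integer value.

For T(11,29): irreducibility forces the central element u^11 = v^29 to one of +I, -I.
This locks tr(u) to 2*cos(pi*alpha/11), alpha in 1..10, and tr(v) to 2*cos(pi*beta/29), beta in 1..28, on each component of irreducible characters.
The two central values (-1)^alpha I and (-1)^beta I must be the same matrix, so alpha and beta share a parity.
Counting: 5 odd alphas x 14 odd betas + 5 even alphas x 14 even betas = 70 + 70 = 140.
Total: 140 irreducible-character components + 1 reducible (abelian) component = 141.

141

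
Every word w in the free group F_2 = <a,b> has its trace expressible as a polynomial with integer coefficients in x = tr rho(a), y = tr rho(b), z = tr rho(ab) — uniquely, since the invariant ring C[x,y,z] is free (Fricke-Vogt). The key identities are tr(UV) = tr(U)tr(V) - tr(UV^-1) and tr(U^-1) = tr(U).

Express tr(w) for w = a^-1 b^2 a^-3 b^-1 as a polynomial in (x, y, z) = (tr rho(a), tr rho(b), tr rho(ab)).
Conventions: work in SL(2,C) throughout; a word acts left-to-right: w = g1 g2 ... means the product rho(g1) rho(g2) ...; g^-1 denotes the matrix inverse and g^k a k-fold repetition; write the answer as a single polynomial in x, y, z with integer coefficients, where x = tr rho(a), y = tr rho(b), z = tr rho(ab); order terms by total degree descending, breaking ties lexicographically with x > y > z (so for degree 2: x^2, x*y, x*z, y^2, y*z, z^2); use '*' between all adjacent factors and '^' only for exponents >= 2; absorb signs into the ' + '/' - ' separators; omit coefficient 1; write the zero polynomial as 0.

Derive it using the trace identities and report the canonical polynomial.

tr(b a^-1) = tr(b) tr(a) - tr(b a) = x*y - z
and tr(a^-1 b a^-1) = tr(b a^-1) tr(a) - tr(b) = x^2*y - x*z - y
next, tr(b a^-3) = tr(a^-1 b a^-1) tr(a) - tr(a^-1 b) = x^3*y - x^2*z - 2*x*y + z
tr(b^2 a) = tr(b) tr(a b) - tr(a) = y*z - x
next, tr(b^2) = tr(b) tr(b) - tr(1) = y^2 - 2
tr(a b^2 a) = tr(a) tr(b^2 a) - tr(b^2) = x*y*z - x^2 - y^2 + 2
tr(a b a b) = tr(b a) tr(b a) - tr(1)   [split at repeated b] = z^2 - 2
tr(a b a) = tr(a) tr(b a) - tr(b) = x*z - y
tr(a b^2 a b) = tr(b) tr(a b a b) - tr(a b a) = y*z^2 - x*z - y
tr(b^-1 a b^2 a) = tr(a b^2 a) tr(b) - tr(a b^2 a b) = x*y^2*z - x^2*y - y^3 - y*z^2 + x*z + 3*y
next, tr(a^-1 b^-1 a b^2) = tr(b^-1 a b^2) tr(a) - tr(b^-1 a b^2 a) = -x*y^2*z + x^2*y + y^3 + y*z^2 - 3*y
next, tr(a^-1 b^-1 a b^2 a^-1) = tr(a^-1 b^-1 a b^2) tr(a) - tr(a^-1 b^-1 a b^2 a) = -x^2*y^2*z + x^3*y + x*y^3 + x*y*z^2 - 3*x*y - z
tr(b^2 a^-3 b^-1 a) = tr(a^-1 b^-1 a b^2 a^-1) tr(a) - tr(a^-1 b^-1 a b^2) = -x^3*y^2*z + x^4*y + x^2*y^3 + x^2*y*z^2 + x*y^2*z - 4*x^2*y - y^3 - y*z^2 - x*z + 3*y
and tr(a^-1 b^2 a^-3 b^-1) = tr(b^2 a^-3 b^-1) tr(a) - tr(b^2 a^-3 b^-1 a) = x^3*y^2*z - x^2*y^3 - x^2*y*z^2 - x^3*z - x*y^2*z + 2*x^2*y + y^3 + y*z^2 + 2*x*z - 3*y

x^3*y^2*z - x^2*y^3 - x^2*y*z^2 - x^3*z - x*y^2*z + 2*x^2*y + y^3 + y*z^2 + 2*x*z - 3*y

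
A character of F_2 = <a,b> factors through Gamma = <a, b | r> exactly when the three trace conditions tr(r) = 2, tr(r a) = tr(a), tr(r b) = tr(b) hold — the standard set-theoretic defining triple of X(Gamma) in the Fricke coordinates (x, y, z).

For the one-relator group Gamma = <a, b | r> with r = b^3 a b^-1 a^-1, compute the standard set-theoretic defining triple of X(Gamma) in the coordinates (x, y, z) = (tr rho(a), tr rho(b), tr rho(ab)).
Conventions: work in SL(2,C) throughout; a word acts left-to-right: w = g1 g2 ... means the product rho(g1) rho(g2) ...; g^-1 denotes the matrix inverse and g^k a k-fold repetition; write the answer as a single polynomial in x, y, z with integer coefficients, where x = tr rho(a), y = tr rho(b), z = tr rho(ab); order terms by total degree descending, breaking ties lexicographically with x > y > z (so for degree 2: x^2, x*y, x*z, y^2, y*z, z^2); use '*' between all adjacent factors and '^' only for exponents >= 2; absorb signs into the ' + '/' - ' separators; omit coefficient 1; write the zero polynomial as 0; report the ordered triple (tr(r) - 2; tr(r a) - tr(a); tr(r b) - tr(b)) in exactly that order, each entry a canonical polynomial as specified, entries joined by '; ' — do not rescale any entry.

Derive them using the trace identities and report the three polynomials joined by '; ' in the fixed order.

reduce: trace(b^2) = trace(b)*trace(b) - trace(1)  (reduce the b square) = y^2 - 2
reduce: trace(b^3) = trace(b)*trace(b^2) - trace(b)  (reduce the b square) = y^3 - 3*y
reduce: trace(b a b) = trace(b)*trace(a b) - trace(a)  (reduce the b square) = y*z - x
so trace(b a b^2) = trace(b)*trace(b a b) - trace(b a)  (reduce the b square) = y^2*z - x*y - z
trace(b^3 a b) = trace(b)*trace(b a b^2) - trace(b a b)  (reduce the b square) = y^3*z - x*y^2 - 2*y*z + x
trace(a b a b) = trace(a b)*trace(a b) - trace(1)  (split on a) = z^2 - 2
so trace(a b a) = trace(a)*trace(b a) - trace(b)  (reduce the a square) = x*z - y
trace(b a b a b) = trace(b)*trace(a b a b) - trace(a b a)  (reduce the b square) = y*z^2 - x*z - y
trace(b^3 a b a) = trace(b)*trace(b a b a b) - trace(b a b a)  (reduce the b square) = y^2*z^2 - x*y*z - y^2 - z^2 + 2
trace(a^-1 b^3 a b) = trace(b^3 a b)*trace(a) - trace(b^3 a b a)  (eliminate a^-1) = x*y^3*z - x^2*y^2 - y^2*z^2 - x*y*z + x^2 + y^2 + z^2 - 2
reduce: trace(b^3 a b^-1 a^-1) = trace(a^-1 b^3 a)*trace(b) - trace(a^-1 b^3 a b)  (eliminate b^-1) = -x*y^3*z + x^2*y^2 + y^4 + y^2*z^2 + x*y*z - x^2 - 4*y^2 - z^2 + 2
reduce: trace(b^4) = trace(b)*trace(b^3) - trace(b^2) = y^4 - 4*y^2 + 2
so trace(b^4 a b) = trace(b)*trace(b^3 a b) - trace(b^3 a) = y^4*z - x*y^3 - 3*y^2*z + 2*x*y + z
reduce: trace(b^4 a b a) = trace(b)*trace(b^2 a b a b) - trace(b^2 a b a) = y^3*z^2 - x*y^2*z - y^3 - 2*y*z^2 + x*z + 3*y
trace(a^-1 b^4 a b) = trace(b^4 a b)*trace(a) - trace(b^4 a b a) = x*y^4*z - x^2*y^3 - y^3*z^2 - 2*x*y^2*z + 2*x^2*y + y^3 + 2*y*z^2 - 3*y
reduce: trace(b^3 a b^-1 a^-1 b) = trace(a^-1 b^4 a)*trace(b) - trace(a^-1 b^4 a b) = -x*y^4*z + x^2*y^3 + y^5 + y^3*z^2 + 2*x*y^2*z - 2*x^2*y - 5*y^3 - 2*y*z^2 + 5*y
assemble the triple (trace(r) - 2; trace(r a) - x; trace(r b) - y)

-x*y^3*z + x^2*y^2 + y^4 + y^2*z^2 + x*y*z - x^2 - 4*y^2 - z^2; y*z - 2*x; -x*y^4*z + x^2*y^3 + y^5 + y^3*z^2 + 2*x*y^2*z - 2*x^2*y - 5*y^3 - 2*y*z^2 + 4*y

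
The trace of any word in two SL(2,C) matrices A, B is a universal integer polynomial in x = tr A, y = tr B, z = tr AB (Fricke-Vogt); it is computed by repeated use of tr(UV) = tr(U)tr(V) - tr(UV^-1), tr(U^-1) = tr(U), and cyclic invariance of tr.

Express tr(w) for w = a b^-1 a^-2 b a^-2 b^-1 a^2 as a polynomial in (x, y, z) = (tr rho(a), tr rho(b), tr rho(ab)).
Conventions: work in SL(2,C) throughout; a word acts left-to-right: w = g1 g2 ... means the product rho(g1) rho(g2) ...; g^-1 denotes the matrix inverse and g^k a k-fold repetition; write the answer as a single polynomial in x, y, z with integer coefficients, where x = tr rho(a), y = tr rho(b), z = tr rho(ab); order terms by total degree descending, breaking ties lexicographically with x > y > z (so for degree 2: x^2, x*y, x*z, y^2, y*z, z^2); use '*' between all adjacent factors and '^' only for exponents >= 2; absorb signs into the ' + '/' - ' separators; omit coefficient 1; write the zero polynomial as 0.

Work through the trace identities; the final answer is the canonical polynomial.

trace(a b a) = trace(a) trace(b a) - trace(b) = x*z - y
apply: trace(a b a b) = trace(b a) trace(b a) - trace(1)   [split at repeated b] = z^2 - 2
trace(b a b^-1 a) = trace(a b a) trace(b) - trace(a b a b) = x*y*z - y^2 - z^2 + 2
use: trace(a^-1 b a b^-1) = trace(b a b^-1) trace(a) - trace(b a b^-1 a) = -x*y*z + x^2 + y^2 + z^2 - 2
apply: trace(a b^-1 a^-2 b) = trace(a^-1 b a b^-1) trace(a) - trace(a^-1 b a b^-1 a) = -x^2*y*z + x^3 + x*y^2 + x*z^2 - 3*x
use: trace(b^2 a) = trace(b) trace(a b) - trace(a) = y*z - x
trace(b^2) = trace(b) trace(b) - trace(1) = y^2 - 2
apply: trace(b^2 a^2) = trace(a) trace(b^2 a) - trace(b^2) = x*y*z - x^2 - y^2 + 2
trace(a b^2 a^2) = trace(a) trace(b^2 a^2) - trace(b^2 a) = x^2*y*z - x^3 - x*y^2 - y*z + 3*x
use: trace(a b^2 a^3) = trace(a) trace(a b^2 a^2) - trace(a b^2 a) = x^3*y*z - x^4 - x^2*y^2 - 2*x*y*z + 4*x^2 + y^2 - 2
apply: trace(a^2 b a b) = trace(a) trace(b a b a) - trace(b a b) = x*z^2 - y*z - x
use: trace(a^2 b a) = trace(a) trace(b a^2) - trace(b a) = x^2*z - x*y - z
use: trace(b a b^2 a^2) = trace(b) trace(a^2 b a b) - trace(a^2 b a) = x*y*z^2 - x^2*z - y^2*z + z
trace(b a b^2 a) = trace(b) trace(a b a b) - trace(a b a) = y*z^2 - x*z - y
apply: trace(a b^2 a^3 b) = trace(a) trace(b a b^2 a^2) - trace(b a b^2 a) = x^2*y*z^2 - x^3*z - x*y^2*z - y*z^2 + 2*x*z + y
trace(b a^3 b^-1 a b) = trace(a b^2 a^3) trace(b) - trace(a b^2 a^3 b) = x^3*y^2*z - x^4*y - x^2*y^3 - x^2*y*z^2 + x^3*z - x*y^2*z + 4*x^2*y + y^3 + y*z^2 - 2*x*z - 3*y
trace(a^2 b a b a) = trace(a) trace(b a b a^2) - trace(b a b a) = x^2*z^2 - x*y*z - x^2 - z^2 + 2
apply: trace(a b a b a^3) = trace(a) trace(a^2 b a b a) - trace(a^2 b a b) = x^3*z^2 - x^2*y*z - x^3 - 2*x*z^2 + y*z + 3*x
trace(b a b a b a) = trace(b a) trace(b a b a) - trace(b^-1 a^-1)   [split at repeated b] = z^3 - 3*z
use: trace(b a b a b a^2) = trace(a) trace(b a b a b a) - trace(b a b a b) = x*z^3 - y*z^2 - 2*x*z + y
trace(a b a b a^3 b) = trace(a) trace(b a b a b a^2) - trace(b a b a b a) = x^2*z^3 - x*y*z^2 - 2*x^2*z - z^3 + x*y + 3*z
apply: trace(b a^3 b^-1 a b a) = trace(a b a b a^3) trace(b) - trace(a b a b a^3 b) = x^3*y*z^2 - x^2*y^2*z - x^2*z^3 - x^3*y - x*y*z^2 + 2*x^2*z + y^2*z + z^3 + 2*x*y - 3*z
trace(b a^-1 b a^3 b^-1 a) = trace(b a^3 b^-1 a b) trace(a) - trace(b a^3 b^-1 a b a) = x^4*y^2*z - x^5*y - x^3*y^3 - 2*x^3*y*z^2 + x^4*z + x^2*z^3 + 5*x^3*y + x*y^3 + 2*x*y*z^2 - 4*x^2*z - y^2*z - z^3 - 5*x*y + 3*z
use: trace(b a^-1 b a^3 b^-1 a^-1) = trace(b a^-1 b a^3 b^-1) trace(a) - trace(b a^-1 b a^3 b^-1 a) = -x^4*y^2*z + x^5*y + x^3*y^3 + 2*x^3*y*z^2 - x^4*z - x^2*z^3 - 5*x^3*y - x*y^3 - 2*x*y*z^2 + 5*x^2*z + y^2*z + z^3 + 4*x*y - 3*z
trace(b a^3 b^-1 a^-2 b a^-1) = trace(b a^-1 b a^3 b^-1 a^-1) trace(a) - trace(b a^-1 b a^3 b^-1) = -x^5*y^2*z + x^6*y + x^4*y^3 + 2*x^4*y*z^2 - x^5*z - x^3*z^3 - 5*x^4*y - x^2*y^3 - 2*x^2*y*z^2 + 5*x^3*z + x*y^2*z + x*z^3 + 4*x^2*y - 4*x*z + y
trace(b^2 a^3 b) = trace(b) trace(a^3 b^2) - trace(a^3 b) = x^2*y^2*z - x^3*y - x*y^3 - x^2*z - y^2*z + 4*x*y + z
use: trace(b^2 a^3 b a^-1) = trace(b^2 a^3 b) trace(a) - trace(b^2 a^3 b a) = x^3*y^2*z - x^4*y - x^2*y^3 - x^2*y*z^2 + 4*x^2*y + y*z^2 - x*z - y
trace(a^-2 b^2 a^3 b) = trace(b^2 a^3 b a^-1) trace(a) - trace(b^2 a^3 b) = x^4*y^2*z - x^5*y - x^3*y^3 - x^3*y*z^2 - x^2*y^2*z + 5*x^3*y + x*y^3 + x*y*z^2 + y^2*z - 5*x*y - z
use: trace(b a^3 b^-1 a^-2 b) = trace(a^-2 b^2 a^3) trace(b) - trace(a^-2 b^2 a^3 b) = -x^4*y^2*z + x^5*y + x^3*y^3 + x^3*y*z^2 + x^2*y^2*z - 5*x^3*y - x*y^3 - x*y*z^2 + 4*x*y + z
apply: trace(a^3 b^-1 a^-2 b a^-2 b) = trace(b a^3 b^-1 a^-2 b a^-1) trace(a) - trace(b a^3 b^-1 a^-2 b) = -x^6*y^2*z + x^7*y + x^5*y^3 + 2*x^5*y*z^2 - x^6*z + x^4*y^2*z - x^4*z^3 - 6*x^5*y - 2*x^3*y^3 - 3*x^3*y*z^2 + 5*x^4*z + x^2*z^3 + 9*x^3*y + x*y^3 + x*y*z^2 - 4*x^2*z - 3*x*y - z
use: trace(a b^-1 a^-2 b a^-2 b^-1 a^2) = trace(a^3 b^-1 a^-2 b a^-2) trace(b) - trace(a^3 b^-1 a^-2 b a^-2 b) = x^6*y^2*z - x^7*y - x^5*y^3 - 2*x^5*y*z^2 + x^6*z - x^4*y^2*z + x^4*z^3 + 6*x^5*y + 2*x^3*y^3 + 3*x^3*y*z^2 - 5*x^4*z - x^2*y^2*z - x^2*z^3 - 8*x^3*y + 4*x^2*z + z

x^6*y^2*z - x^7*y - x^5*y^3 - 2*x^5*y*z^2 + x^6*z - x^4*y^2*z + x^4*z^3 + 6*x^5*y + 2*x^3*y^3 + 3*x^3*y*z^2 - 5*x^4*z - x^2*y^2*z - x^2*z^3 - 8*x^3*y + 4*x^2*z + z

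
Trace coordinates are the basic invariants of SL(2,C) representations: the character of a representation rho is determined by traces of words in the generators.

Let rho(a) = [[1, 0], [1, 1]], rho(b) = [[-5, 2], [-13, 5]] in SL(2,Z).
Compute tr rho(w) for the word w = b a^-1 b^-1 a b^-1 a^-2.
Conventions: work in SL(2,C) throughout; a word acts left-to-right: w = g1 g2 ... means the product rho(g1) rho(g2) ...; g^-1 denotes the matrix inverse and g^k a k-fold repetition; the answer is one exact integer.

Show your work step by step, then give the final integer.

20

rho(b) = [[-5, 2], [-13, 5]]
... * rho(a^-1) = [[1, 0], [-1, 1]]  ->  [[-7, 2], [-18, 5]]
... * rho(b^-1) = [[5, -2], [13, -5]]  ->  [[-9, 4], [-25, 11]]
... * rho(a) = [[1, 0], [1, 1]]  ->  [[-5, 4], [-14, 11]]
... * rho(b^-1) = [[5, -2], [13, -5]]  ->  [[27, -10], [73, -27]]
... * rho(a^-1) = [[1, 0], [-1, 1]]  ->  [[37, -10], [100, -27]]
... * rho(a^-1) = [[1, 0], [-1, 1]]  ->  [[47, -10], [127, -27]]
tr = 47 + -27 = 20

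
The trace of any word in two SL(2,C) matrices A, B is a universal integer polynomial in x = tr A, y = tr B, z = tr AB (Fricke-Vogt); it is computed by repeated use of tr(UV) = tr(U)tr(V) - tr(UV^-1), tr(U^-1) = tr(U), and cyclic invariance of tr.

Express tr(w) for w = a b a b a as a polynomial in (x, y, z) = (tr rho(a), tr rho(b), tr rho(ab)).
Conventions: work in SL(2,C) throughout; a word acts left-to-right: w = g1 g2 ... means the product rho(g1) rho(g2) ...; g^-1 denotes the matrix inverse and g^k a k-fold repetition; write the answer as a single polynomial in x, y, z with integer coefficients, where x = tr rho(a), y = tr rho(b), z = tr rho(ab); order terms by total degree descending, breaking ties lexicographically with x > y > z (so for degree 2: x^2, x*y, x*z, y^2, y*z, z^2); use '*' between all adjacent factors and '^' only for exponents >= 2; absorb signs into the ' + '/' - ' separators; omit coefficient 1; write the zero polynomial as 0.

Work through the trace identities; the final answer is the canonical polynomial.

x*z^2 - y*z - x

trace(b a b a) = trace(a b)*trace(a b) - trace(1) = z^2 - 2
trace(b a b) = trace(b)*trace(a b) - trace(a) = y*z - x
trace(a b a b a) = trace(a)*trace(b a b a) - trace(b a b) = x*z^2 - y*z - x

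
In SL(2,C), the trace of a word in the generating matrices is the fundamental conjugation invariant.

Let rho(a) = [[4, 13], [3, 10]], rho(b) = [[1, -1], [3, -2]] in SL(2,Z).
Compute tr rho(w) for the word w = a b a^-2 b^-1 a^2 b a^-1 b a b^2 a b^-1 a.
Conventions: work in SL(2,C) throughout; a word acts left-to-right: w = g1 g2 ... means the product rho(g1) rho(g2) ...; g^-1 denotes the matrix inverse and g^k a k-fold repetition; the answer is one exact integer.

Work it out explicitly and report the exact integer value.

-2417087872780

rho(a) = [[4, 13], [3, 10]]
... * rho(b) = [[1, -1], [3, -2]]  ->  [[43, -30], [33, -23]]
... * rho(a^-1) = [[10, -13], [-3, 4]]  ->  [[520, -679], [399, -521]]
... * rho(a^-1) = [[10, -13], [-3, 4]]  ->  [[7237, -9476], [5553, -7271]]
... * rho(b^-1) = [[-2, 1], [-3, 1]]  ->  [[13954, -2239], [10707, -1718]]
... * rho(a) = [[4, 13], [3, 10]]  ->  [[49099, 159012], [37674, 122011]]
... * rho(a) = [[4, 13], [3, 10]]  ->  [[673432, 2228407], [516729, 1709872]]
... * rho(b) = [[1, -1], [3, -2]]  ->  [[7358653, -5130246], [5646345, -3936473]]
... * rho(a^-1) = [[10, -13], [-3, 4]]  ->  [[88977268, -116183473], [68272869, -89148377]]
... * rho(b) = [[1, -1], [3, -2]]  ->  [[-259573151, 143389678], [-199172262, 110023885]]
... * rho(a) = [[4, 13], [3, 10]]  ->  [[-608123570, -1940554183], [-466617393, -1489000556]]
... * rho(b) = [[1, -1], [3, -2]]  ->  [[-6429786119, 4489231936], [-4933619061, 3444618505]]
... * rho(b) = [[1, -1], [3, -2]]  ->  [[7037909689, -2548677753], [5400236454, -1955617949]]
... * rho(a) = [[4, 13], [3, 10]]  ->  [[20505605497, 66006048427], [15734091969, 50646894412]]
... * rho(b^-1) = [[-2, 1], [-3, 1]]  ->  [[-239029356275, 86511653924], [-183408867174, 66380986381]]
... * rho(a) = [[4, 13], [3, 10]]  ->  [[-696582463328, -2242265092335], [-534492509553, -1720505409452]]
tr = -696582463328 + -1720505409452 = -2417087872780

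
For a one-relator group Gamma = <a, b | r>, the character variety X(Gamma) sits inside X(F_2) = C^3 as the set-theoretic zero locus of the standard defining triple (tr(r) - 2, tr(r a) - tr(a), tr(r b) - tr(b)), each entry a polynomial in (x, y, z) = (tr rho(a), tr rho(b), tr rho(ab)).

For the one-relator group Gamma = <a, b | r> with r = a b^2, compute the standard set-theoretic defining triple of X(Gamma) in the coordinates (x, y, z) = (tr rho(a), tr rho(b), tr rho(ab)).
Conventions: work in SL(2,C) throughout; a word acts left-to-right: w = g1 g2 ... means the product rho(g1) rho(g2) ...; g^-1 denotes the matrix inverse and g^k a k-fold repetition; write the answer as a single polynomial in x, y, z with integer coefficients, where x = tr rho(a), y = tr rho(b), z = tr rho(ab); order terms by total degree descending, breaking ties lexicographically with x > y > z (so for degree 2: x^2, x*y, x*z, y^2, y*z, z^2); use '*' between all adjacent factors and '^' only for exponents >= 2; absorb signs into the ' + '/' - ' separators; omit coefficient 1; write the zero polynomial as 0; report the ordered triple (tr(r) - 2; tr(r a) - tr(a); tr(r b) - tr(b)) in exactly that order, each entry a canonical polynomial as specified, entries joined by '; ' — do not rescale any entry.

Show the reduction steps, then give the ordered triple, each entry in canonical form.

tr(a b^2) = tr(b) * tr(a b) - tr(a) = y*z - x
next, tr(b^2) = tr(b) * tr(b) - tr(1) = y^2 - 2
next, tr(a b^2 a) = tr(a) * tr(b^2 a) - tr(b^2) = x*y*z - x^2 - y^2 + 2
next, tr(a b^3) = tr(b) * tr(b a b) - tr(b a)   [square of b] = y^2*z - x*y - z
assemble the triple (tr(r) - 2; tr(r a) - x; tr(r b) - y)

y*z - x - 2; x*y*z - x^2 - y^2 - x + 2; y^2*z - x*y - y - z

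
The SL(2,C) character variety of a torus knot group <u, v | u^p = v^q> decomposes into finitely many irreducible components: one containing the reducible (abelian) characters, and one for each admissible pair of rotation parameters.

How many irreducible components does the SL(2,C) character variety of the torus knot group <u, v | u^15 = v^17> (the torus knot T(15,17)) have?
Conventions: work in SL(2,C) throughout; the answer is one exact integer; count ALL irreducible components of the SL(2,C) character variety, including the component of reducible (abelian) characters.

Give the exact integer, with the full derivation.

113

In the torus knot group T(15,17), u^15 = v^17 is central, so an irreducible representation sends it to +I or -I (Schur).
On an irreducible component, tr(u) is locked at 2*cos(pi*alpha/15) for some alpha in 1..14, and tr(v) at 2*cos(pi*beta/17) for some beta in 1..16.
Consistency of u^15 = (-1)^alpha I with v^17 = (-1)^beta I forces alpha = beta (mod 2).
Counting: 7 odd alphas x 8 odd betas + 7 even alphas x 8 even betas = 56 + 56 = 112.
components with irreducible characters: 112; plus the single component of reducible (abelian) characters: total 113.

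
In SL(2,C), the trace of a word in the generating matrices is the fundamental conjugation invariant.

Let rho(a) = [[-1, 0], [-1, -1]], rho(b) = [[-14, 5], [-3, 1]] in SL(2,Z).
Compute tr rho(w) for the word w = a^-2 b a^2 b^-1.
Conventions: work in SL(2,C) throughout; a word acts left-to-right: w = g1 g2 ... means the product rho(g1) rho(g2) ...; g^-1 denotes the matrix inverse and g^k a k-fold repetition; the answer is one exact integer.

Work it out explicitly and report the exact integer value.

102

rho(a^-1) = [[-1, 0], [1, -1]]
... * rho(a^-1) = [[-1, 0], [1, -1]]  ->  [[1, 0], [-2, 1]]
... * rho(b) = [[-14, 5], [-3, 1]]  ->  [[-14, 5], [25, -9]]
... * rho(a) = [[-1, 0], [-1, -1]]  ->  [[9, -5], [-16, 9]]
... * rho(a) = [[-1, 0], [-1, -1]]  ->  [[-4, 5], [7, -9]]
... * rho(b^-1) = [[1, -5], [3, -14]]  ->  [[11, -50], [-20, 91]]
tr = 11 + 91 = 102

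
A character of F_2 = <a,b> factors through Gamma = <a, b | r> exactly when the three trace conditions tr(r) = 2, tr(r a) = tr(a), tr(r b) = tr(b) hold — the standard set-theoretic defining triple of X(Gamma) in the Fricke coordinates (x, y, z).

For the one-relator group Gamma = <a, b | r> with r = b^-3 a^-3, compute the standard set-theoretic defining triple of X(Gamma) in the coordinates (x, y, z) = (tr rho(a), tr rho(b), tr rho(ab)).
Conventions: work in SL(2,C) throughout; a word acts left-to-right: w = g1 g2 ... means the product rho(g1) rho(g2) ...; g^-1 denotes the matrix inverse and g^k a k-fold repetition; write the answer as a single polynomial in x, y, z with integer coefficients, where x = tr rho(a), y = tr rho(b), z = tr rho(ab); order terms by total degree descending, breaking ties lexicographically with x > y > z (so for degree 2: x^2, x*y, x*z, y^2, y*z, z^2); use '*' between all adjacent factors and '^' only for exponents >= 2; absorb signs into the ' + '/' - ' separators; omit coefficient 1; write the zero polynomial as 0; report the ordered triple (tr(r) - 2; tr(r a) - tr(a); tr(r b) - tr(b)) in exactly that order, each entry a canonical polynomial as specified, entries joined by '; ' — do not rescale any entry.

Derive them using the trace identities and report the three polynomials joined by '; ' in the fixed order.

x^2*y^2*z - x^3*y - x*y^3 - x^2*z - y^2*z + 4*x*y + z - 2; x*y^2*z - x^2*y - y^3 - x*z - x + 3*y; x^2*y*z - x^3 - x*y^2 - y*z + 3*x - y

tr(a^-1) = tr(a) = x
tr(a^-1 b) = tr(b) tr(a) - tr(b a) = x*y - z
and tr(b^-1 a^-1) = tr(a^-1) tr(b) - tr(a^-1 b) = z
and tr(b^-2 a^-1) = tr(b^-1 a^-1) tr(b) - tr(b^-1 a^-1 b) = y*z - x
and tr(b^-2) = tr(b^-1) tr(b) - tr(1) = y^2 - 2
tr(b^-2 a^-2) = tr(b^-2 a^-1) tr(a) - tr(b^-2) = x*y*z - x^2 - y^2 + 2
tr(b^-1 a^-2) = tr(b^-1 a^-1) tr(a) - tr(b^-1) = x*z - y
and tr(b^-3 a^-2) = tr(b^-2 a^-2) tr(b) - tr(b^-2 a^-2 b) = x*y^2*z - x^2*y - y^3 - x*z + 3*y
and tr(b^-3 a^-1) = tr(b^-2 a^-1) tr(b) - tr(b^-2 a^-1 b) = y^2*z - x*y - z
next, tr(b^-3 a^-3) = tr(b^-3 a^-2) tr(a) - tr(b^-3 a^-1) = x^2*y^2*z - x^3*y - x*y^3 - x^2*z - y^2*z + 4*x*y + z
and tr(b^-1 a^-3) = tr(b^-1 a^-2) tr(a) - tr(b^-1 a^-1) = x^2*z - x*y - z
tr(a^-2) = tr(a^-1) tr(a) - tr(1) = x^2 - 2
tr(a^-3) = tr(a^-2) tr(a) - tr(a^-1) = x^3 - 3*x
next, tr(b^-2 a^-3) = tr(b^-1 a^-3) tr(b) - tr(b^-1 a^-3 b) = x^2*y*z - x^3 - x*y^2 - y*z + 3*x
assemble the triple (tr(r) - 2; tr(r a) - x; tr(r b) - y)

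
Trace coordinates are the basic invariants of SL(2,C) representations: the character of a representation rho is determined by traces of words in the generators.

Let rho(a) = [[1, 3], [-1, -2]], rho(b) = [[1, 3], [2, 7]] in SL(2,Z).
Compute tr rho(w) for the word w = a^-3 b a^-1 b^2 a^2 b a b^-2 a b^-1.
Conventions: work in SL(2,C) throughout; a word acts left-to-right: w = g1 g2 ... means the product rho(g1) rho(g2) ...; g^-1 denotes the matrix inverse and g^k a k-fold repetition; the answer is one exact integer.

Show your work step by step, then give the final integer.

rho(a^-1) = [[-2, -3], [1, 1]]
... * rho(a^-1) = [[-2, -3], [1, 1]]  ->  [[1, 3], [-1, -2]]
... * rho(a^-1) = [[-2, -3], [1, 1]]  ->  [[1, 0], [0, 1]]
... * rho(b) = [[1, 3], [2, 7]]  ->  [[1, 3], [2, 7]]
... * rho(a^-1) = [[-2, -3], [1, 1]]  ->  [[1, 0], [3, 1]]
... * rho(b) = [[1, 3], [2, 7]]  ->  [[1, 3], [5, 16]]
... * rho(b) = [[1, 3], [2, 7]]  ->  [[7, 24], [37, 127]]
... * rho(a) = [[1, 3], [-1, -2]]  ->  [[-17, -27], [-90, -143]]
... * rho(a) = [[1, 3], [-1, -2]]  ->  [[10, 3], [53, 16]]
... * rho(b) = [[1, 3], [2, 7]]  ->  [[16, 51], [85, 271]]
... * rho(a) = [[1, 3], [-1, -2]]  ->  [[-35, -54], [-186, -287]]
... * rho(b^-1) = [[7, -3], [-2, 1]]  ->  [[-137, 51], [-728, 271]]
... * rho(b^-1) = [[7, -3], [-2, 1]]  ->  [[-1061, 462], [-5638, 2455]]
... * rho(a) = [[1, 3], [-1, -2]]  ->  [[-1523, -4107], [-8093, -21824]]
... * rho(b^-1) = [[7, -3], [-2, 1]]  ->  [[-2447, 462], [-13003, 2455]]
tr = -2447 + 2455 = 8

8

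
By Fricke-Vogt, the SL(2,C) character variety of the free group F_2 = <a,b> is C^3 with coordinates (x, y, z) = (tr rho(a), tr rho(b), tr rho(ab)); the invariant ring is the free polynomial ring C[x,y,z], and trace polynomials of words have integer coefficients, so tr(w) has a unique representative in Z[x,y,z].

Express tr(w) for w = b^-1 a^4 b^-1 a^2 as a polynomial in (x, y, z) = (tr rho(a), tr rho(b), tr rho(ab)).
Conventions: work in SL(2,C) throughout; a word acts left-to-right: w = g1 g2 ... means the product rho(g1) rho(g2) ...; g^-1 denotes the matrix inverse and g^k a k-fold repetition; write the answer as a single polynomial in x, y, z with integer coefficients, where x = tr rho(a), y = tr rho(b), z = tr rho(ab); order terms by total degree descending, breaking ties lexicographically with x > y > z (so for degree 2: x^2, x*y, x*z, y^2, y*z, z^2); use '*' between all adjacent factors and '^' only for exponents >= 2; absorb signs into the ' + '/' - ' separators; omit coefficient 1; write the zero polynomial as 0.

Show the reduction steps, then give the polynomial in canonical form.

x^6*y^2 - 2*x^5*y*z - 4*x^4*y^2 + x^4*z^2 + 6*x^3*y*z + 4*x^2*y^2 - 2*x^2*z^2 - 3*x*y*z - x^2 - y^2 + 2

so trace(a^2) = trace(a) trace(a) - trace(1) = x^2 - 2
trace(a^3) = trace(a) trace(a^2) - trace(a) = x^3 - 3*x
so trace(a^4) = trace(a) trace(a^3) - trace(a^2) = x^4 - 4*x^2 + 2
reduce: trace(a^5) = trace(a) trace(a^4) - trace(a^3) = x^5 - 5*x^3 + 5*x
trace(a^6) = trace(a) trace(a^5) - trace(a^4) = x^6 - 6*x^4 + 9*x^2 - 2
trace(b a^2) = trace(a) trace(b a) - trace(b) = x*z - y
so trace(b a^3) = trace(a) trace(b a^2) - trace(b a) = x^2*z - x*y - z
so trace(b a^4) = trace(a) trace(b a^3) - trace(b a^2) = x^3*z - x^2*y - 2*x*z + y
trace(a b a^4) = trace(a) trace(b a^4) - trace(b a^3) = x^4*z - x^3*y - 3*x^2*z + 2*x*y + z
reduce: trace(a^6 b) = trace(a) trace(a b a^4) - trace(a b a^3) = x^5*z - x^4*y - 4*x^3*z + 3*x^2*y + 3*x*z - y
reduce: trace(a^4 b^-1 a^2) = trace(a^6) trace(b) - trace(a^6 b) = x^6*y - x^5*z - 5*x^4*y + 4*x^3*z + 6*x^2*y - 3*x*z - y
reduce: trace(b a b a) = trace(b a) trace(b a) - trace(1) = z^2 - 2
so trace(b a b) = trace(b) trace(a b) - trace(a) = y*z - x
trace(b a^2 b a) = trace(a) trace(b a b a) - trace(b a b) = x*z^2 - y*z - x
reduce: trace(b a^2 b) = trace(b) trace(a^2 b) - trace(a^2) = x*y*z - x^2 - y^2 + 2
reduce: trace(a b a^2 b a) = trace(a) trace(b a^2 b a) - trace(b a^2 b) = x^2*z^2 - 2*x*y*z + y^2 - 2
trace(a^2 b a^2 b a) = trace(a) trace(a b a^2 b a) - trace(a b a^2 b) = x^3*z^2 - 2*x^2*y*z + x*y^2 - x*z^2 + y*z - x
so trace(a^2 b a^4 b) = trace(a) trace(a^2 b a^2 b a) - trace(a^2 b a^2 b) = x^4*z^2 - 2*x^3*y*z + x^2*y^2 - 2*x^2*z^2 + 3*x*y*z - x^2 - y^2 + 2
reduce: trace(a^4 b^-1 a^2 b) = trace(a^2 b a^4) trace(b) - trace(a^2 b a^4 b) = x^5*y*z - x^4*y^2 - x^4*z^2 - 2*x^3*y*z + 2*x^2*y^2 + 2*x^2*z^2 + x^2 - 2
so trace(b^-1 a^4 b^-1 a^2) = trace(a^4 b^-1 a^2) trace(b) - trace(a^4 b^-1 a^2 b) = x^6*y^2 - 2*x^5*y*z - 4*x^4*y^2 + x^4*z^2 + 6*x^3*y*z + 4*x^2*y^2 - 2*x^2*z^2 - 3*x*y*z - x^2 - y^2 + 2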